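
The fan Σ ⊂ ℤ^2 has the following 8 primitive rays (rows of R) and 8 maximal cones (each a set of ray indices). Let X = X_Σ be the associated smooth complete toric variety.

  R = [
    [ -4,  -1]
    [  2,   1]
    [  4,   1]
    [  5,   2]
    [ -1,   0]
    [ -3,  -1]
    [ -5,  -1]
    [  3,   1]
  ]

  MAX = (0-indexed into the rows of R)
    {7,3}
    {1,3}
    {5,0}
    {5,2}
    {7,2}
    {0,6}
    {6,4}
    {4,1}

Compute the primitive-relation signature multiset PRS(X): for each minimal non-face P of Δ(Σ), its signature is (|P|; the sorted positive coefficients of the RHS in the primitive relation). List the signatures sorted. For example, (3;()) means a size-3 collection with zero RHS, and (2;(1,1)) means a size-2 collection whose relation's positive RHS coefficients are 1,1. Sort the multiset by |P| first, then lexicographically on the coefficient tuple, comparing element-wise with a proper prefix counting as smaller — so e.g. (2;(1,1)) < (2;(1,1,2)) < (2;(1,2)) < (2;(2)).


Minimal non-faces — 20 found among 8 rays, 8 max cones:

  P = {0,2}:  v_{0} + v_{2} = 0  →  sig = (2;())
  P = {5,7}:  v_{5} + v_{7} = 0  →  sig = (2;())
  P = {0,4}:  v_{0} + v_{4} = v_{6}  →  sig = (2;(1))
  P = {0,7}:  v_{0} + v_{7} = v_{4}  →  sig = (2;(1))
  P = {1,5}:  v_{1} + v_{5} = v_{4}  →  sig = (2;(1))
  P = {1,7}:  v_{1} + v_{7} = v_{3}  →  sig = (2;(1))
  P = {2,4}:  v_{2} + v_{4} = v_{7}  →  sig = (2;(1))
  P = {2,6}:  v_{2} + v_{6} = v_{4}  →  sig = (2;(1))
  P = {3,5}:  v_{3} + v_{5} = v_{1}  →  sig = (2;(1))
  P = {4,5}:  v_{4} + v_{5} = v_{0}  →  sig = (2;(1))
  P = {4,7}:  v_{4} + v_{7} = v_{1}  →  sig = (2;(1))
  P = {0,3}:  v_{0} + v_{3} = v_{1} + v_{4}  →  sig = (2;(1,1))
  P = {3,6}:  v_{3} + v_{6} = v_{1} + 2·v_{4}  →  sig = (2;(1,2))
  P = {0,1}:  v_{0} + v_{1} = 2·v_{4}  →  sig = (2;(2))
  P = {1,2}:  v_{1} + v_{2} = 2·v_{7}  →  sig = (2;(2))
  P = {3,4}:  v_{3} + v_{4} = 2·v_{1}  →  sig = (2;(2))
  P = {5,6}:  v_{5} + v_{6} = 2·v_{0}  →  sig = (2;(2))
  P = {6,7}:  v_{6} + v_{7} = 2·v_{4}  →  sig = (2;(2))
  P = {1,6}:  v_{1} + v_{6} = 3·v_{4}  →  sig = (2;(3))
  P = {2,3}:  v_{2} + v_{3} = 3·v_{7}  →  sig = (2;(3))

Hence PRS(X_Σ) =
    |P|=2: 20 collections, coeffs (), (), (1), (1), (1), (1), (1), (1), (1), (1), (1), (1,1), (1,2), (2), (2), (2), (2), (2), (3), (3)


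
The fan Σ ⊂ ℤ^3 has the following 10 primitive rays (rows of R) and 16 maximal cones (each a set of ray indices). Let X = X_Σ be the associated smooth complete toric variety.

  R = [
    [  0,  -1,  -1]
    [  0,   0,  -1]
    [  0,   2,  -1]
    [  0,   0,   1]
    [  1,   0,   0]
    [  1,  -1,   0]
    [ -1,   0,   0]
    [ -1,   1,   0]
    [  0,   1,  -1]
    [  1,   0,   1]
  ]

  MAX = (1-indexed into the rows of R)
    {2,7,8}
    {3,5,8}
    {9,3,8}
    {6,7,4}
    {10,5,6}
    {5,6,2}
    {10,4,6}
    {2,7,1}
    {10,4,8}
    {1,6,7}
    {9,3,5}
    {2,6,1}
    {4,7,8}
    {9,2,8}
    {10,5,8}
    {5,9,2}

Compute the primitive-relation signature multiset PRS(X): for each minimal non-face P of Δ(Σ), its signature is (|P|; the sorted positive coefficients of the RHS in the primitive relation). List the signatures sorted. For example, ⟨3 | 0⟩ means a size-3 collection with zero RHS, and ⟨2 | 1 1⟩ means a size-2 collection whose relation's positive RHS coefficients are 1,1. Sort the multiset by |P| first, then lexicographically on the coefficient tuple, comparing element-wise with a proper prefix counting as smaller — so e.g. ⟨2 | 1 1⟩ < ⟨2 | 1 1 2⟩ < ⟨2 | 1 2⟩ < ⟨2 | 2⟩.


Primitive collections (24):

  • {2,4}:  v_{2} + v_{4} = 0 — sig = ⟨2 | 0⟩
  • {5,7}:  v_{5} + v_{7} = 0 — sig = ⟨2 | 0⟩
  • {6,8}:  v_{6} + v_{8} = 0 — sig = ⟨2 | 0⟩
  • {1,10}:  v_{1} + v_{10} = v_{6} — sig = ⟨2 | 1⟩
  • {2,10}:  v_{2} + v_{10} = v_{5} — sig = ⟨2 | 1⟩
  • {4,5}:  v_{4} + v_{5} = v_{10} — sig = ⟨2 | 1⟩
  • {7,10}:  v_{7} + v_{10} = v_{4} — sig = ⟨2 | 1⟩
  • {1,3}:  v_{1} + v_{3} = v_{2} + v_{9} — sig = ⟨2 | 1 1⟩
  • {1,4}:  v_{1} + v_{4} = v_{6} + v_{7} — sig = ⟨2 | 1 1⟩
  • {1,5}:  v_{1} + v_{5} = v_{2} + v_{6} — sig = ⟨2 | 1 1⟩
  • {1,8}:  v_{1} + v_{8} = v_{2} + v_{7} — sig = ⟨2 | 1 1⟩
  • {3,6}:  v_{3} + v_{6} = v_{5} + v_{9} — sig = ⟨2 | 1 1⟩
  • {3,7}:  v_{3} + v_{7} = v_{8} + v_{9} — sig = ⟨2 | 1 1⟩
  • {4,9}:  v_{4} + v_{9} = v_{5} + v_{8} — sig = ⟨2 | 1 1⟩
  • {6,9}:  v_{6} + v_{9} = v_{2} + v_{5} — sig = ⟨2 | 1 1⟩
  • {7,9}:  v_{7} + v_{9} = v_{2} + v_{8} — sig = ⟨2 | 1 1⟩
  • {9,10}:  v_{9} + v_{10} = 2·v_{5} + v_{8} — sig = ⟨2 | 1 2⟩
  • {1,9}:  v_{1} + v_{9} = 2·v_{2} — sig = ⟨2 | 2⟩
  • {2,3}:  v_{2} + v_{3} = 2·v_{9} — sig = ⟨2 | 2⟩
  • {3,4}:  v_{3} + v_{4} = 2·v_{5} + 2·v_{8} — sig = ⟨2 | 2 2⟩
  • {3,10}:  v_{3} + v_{10} = 3·v_{5} + 2·v_{8} — sig = ⟨2 | 2 3⟩
  • {2,5,8}:  v_{2} + v_{5} + v_{8} = v_{9} — sig = ⟨3 | 1⟩
  • {2,6,7}:  v_{2} + v_{6} + v_{7} = v_{1} — sig = ⟨3 | 1⟩
  • {5,8,9}:  v_{5} + v_{8} + v_{9} = v_{3} — sig = ⟨3 | 1⟩

Sorted signature multiset PRS(X):
    |P|=2: 21 collections, coeffs (), (), (), (1), (1), (1), (1), (1,1), (1,1), (1,1), (1,1), (1,1), (1,1), (1,1), (1,1), (1,1), (1,2), (2), (2), (2,2), (2,3)
    |P|=3: 3 collections, coeffs (1), (1), (1)


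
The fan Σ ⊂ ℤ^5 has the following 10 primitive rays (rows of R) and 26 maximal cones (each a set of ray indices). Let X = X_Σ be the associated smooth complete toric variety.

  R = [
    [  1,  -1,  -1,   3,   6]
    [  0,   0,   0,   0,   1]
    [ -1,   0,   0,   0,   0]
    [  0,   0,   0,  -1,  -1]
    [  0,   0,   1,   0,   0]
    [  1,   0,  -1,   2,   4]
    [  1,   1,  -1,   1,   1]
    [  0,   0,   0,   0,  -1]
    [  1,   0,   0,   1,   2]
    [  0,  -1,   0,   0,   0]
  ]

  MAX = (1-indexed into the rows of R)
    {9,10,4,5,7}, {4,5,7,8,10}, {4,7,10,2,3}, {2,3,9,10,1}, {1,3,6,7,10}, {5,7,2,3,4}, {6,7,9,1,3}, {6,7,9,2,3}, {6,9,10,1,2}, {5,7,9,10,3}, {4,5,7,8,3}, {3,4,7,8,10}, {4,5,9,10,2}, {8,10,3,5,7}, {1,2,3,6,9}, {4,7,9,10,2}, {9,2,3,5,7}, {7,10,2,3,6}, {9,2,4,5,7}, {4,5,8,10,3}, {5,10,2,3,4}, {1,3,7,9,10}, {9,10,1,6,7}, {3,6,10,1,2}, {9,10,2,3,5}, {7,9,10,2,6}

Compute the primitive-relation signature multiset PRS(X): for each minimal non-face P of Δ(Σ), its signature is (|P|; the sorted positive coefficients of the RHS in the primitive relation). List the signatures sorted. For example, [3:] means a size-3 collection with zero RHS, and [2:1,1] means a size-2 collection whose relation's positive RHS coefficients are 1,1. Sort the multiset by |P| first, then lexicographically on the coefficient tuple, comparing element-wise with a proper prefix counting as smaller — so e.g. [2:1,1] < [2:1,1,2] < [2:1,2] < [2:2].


Primitive collections (14):

  {2,8}:  v_{2} + v_{8} = 0 — sig = [2:]
  {1,4}:  v_{1} + v_{4} = v_{2} + v_{6} + v_{10} — sig = [2:1,1,1]
  {8,9}:  v_{8} + v_{9} = v_{5} + v_{7} + v_{10} — sig = [2:1,1,1]
  {6,8}:  v_{6} + v_{8} = v_{3} + v_{7} + v_{9} + v_{10} — sig = [2:1,1,1,1]
  {4,6}:  v_{4} + v_{6} = 2·v_{2} + v_{7} + v_{10} — sig = [2:1,1,2]
  {5,6}:  v_{5} + v_{6} = v_{3} + 2·v_{9} — sig = [2:1,2]
  {1,8}:  v_{1} + v_{8} = 2·v_{3} + v_{7} + 2·v_{9} + 2·v_{10} — sig = [2:1,2,2,2]
  {1,5}:  v_{1} + v_{5} = 2·v_{3} + 3·v_{9} + v_{10} — sig = [2:1,2,3]
  {3,4,9}:  v_{3} + v_{4} + v_{9} = v_{2} — sig = [3:1]
  {1,2,7}:  v_{1} + v_{2} + v_{7} = 2·v_{6} — sig = [3:2]
  {2,5,7,10}:  v_{2} + v_{5} + v_{7} + v_{10} = v_{9} — sig = [4:1]
  {3,6,9,10}:  v_{3} + v_{6} + v_{9} + v_{10} = v_{1} — sig = [4:1]
  {3,4,5,7,10}:  v_{3} + v_{4} + v_{5} + v_{7} + v_{10} = 0 — sig = [5:]
  {2,3,7,9,10}:  v_{2} + v_{3} + v_{7} + v_{9} + v_{10} = v_{6} — sig = [5:1]

so the primitive-relation signature multiset is
[[2:], [2:1,1,1], [2:1,1,1], [2:1,1,1,1], [2:1,1,2], [2:1,2], [2:1,2,2,2], [2:1,2,3], [3:1], [3:2], [4:1], [4:1], [5:], [5:1]]


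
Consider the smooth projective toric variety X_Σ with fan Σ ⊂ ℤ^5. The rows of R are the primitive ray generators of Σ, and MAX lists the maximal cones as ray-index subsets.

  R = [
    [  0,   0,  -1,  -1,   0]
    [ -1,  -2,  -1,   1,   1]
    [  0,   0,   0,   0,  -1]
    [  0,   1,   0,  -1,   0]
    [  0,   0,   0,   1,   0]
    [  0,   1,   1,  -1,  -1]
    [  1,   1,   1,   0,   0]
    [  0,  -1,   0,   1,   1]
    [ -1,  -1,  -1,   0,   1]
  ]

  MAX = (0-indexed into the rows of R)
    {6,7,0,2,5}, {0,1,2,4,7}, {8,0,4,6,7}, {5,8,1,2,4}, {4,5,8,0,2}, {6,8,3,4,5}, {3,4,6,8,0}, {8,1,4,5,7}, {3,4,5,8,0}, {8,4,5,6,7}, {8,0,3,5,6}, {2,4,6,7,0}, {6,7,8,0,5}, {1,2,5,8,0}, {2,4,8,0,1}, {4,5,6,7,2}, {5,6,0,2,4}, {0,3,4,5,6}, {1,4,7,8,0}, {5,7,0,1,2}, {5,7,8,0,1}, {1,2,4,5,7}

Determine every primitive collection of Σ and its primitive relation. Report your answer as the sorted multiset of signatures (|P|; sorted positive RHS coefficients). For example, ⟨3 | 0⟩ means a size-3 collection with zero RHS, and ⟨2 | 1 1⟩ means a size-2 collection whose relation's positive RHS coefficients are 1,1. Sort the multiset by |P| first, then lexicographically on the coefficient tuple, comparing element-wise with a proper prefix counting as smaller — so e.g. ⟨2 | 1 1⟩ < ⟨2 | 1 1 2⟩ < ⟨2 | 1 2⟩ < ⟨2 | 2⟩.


Δ(Σ) — 9 vertices, 9 min non-faces:

  P={1,3}:  v_{1} + v_{3} = v_{8} ; sig = ⟨2 | 1⟩
  P={1,6}:  v_{1} + v_{6} = v_{7} ; sig = ⟨2 | 1⟩
  P={3,7}:  v_{3} + v_{7} = v_{6} + v_{8} ; sig = ⟨2 | 1 1⟩
  P={2,3}:  v_{2} + v_{3} = v_{0} + v_{4} + v_{5} ; sig = ⟨2 | 1 1 1⟩
  P={2,6,8}:  v_{2} + v_{6} + v_{8} = 0 ; sig = ⟨3 | 0⟩
  P={2,7,8}:  v_{2} + v_{7} + v_{8} = v_{1} ; sig = ⟨3 | 1⟩
  P={0,4,5,7}:  v_{0} + v_{4} + v_{5} + v_{7} = 0 ; sig = ⟨4 | 0⟩
  P={0,1,4,5}:  v_{0} + v_{1} + v_{4} + v_{5} = v_{2} + v_{8} ; sig = ⟨4 | 1 1⟩
  P={0,4,5,6,8}:  v_{0} + v_{4} + v_{5} + v_{6} + v_{8} = v_{3} ; sig = ⟨5 | 1⟩

Signatures (|P|; sorted positive RHS coefficients), sorted:
[⟨2 | 1⟩, ⟨2 | 1⟩, ⟨2 | 1 1⟩, ⟨2 | 1 1 1⟩, ⟨3 | 0⟩, ⟨3 | 1⟩, ⟨4 | 0⟩, ⟨4 | 1 1⟩, ⟨5 | 1⟩]


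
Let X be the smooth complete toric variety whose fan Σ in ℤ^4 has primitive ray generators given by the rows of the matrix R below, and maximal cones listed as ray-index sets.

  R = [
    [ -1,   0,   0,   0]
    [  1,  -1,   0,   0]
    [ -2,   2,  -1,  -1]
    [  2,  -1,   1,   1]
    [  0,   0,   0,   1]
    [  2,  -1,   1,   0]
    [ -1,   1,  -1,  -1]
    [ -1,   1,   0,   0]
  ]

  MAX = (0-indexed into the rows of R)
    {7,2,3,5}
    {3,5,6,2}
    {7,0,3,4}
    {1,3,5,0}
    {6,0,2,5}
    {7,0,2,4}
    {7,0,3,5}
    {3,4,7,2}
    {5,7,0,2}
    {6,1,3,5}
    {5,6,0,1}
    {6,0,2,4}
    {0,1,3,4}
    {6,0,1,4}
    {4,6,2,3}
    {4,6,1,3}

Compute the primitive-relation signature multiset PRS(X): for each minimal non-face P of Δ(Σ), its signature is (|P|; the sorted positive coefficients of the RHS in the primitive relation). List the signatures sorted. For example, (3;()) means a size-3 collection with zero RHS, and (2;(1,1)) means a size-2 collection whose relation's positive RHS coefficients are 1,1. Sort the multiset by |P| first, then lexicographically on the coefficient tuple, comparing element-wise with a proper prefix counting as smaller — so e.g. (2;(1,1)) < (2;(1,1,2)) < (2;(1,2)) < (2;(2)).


The 6 primitive collections of Σ (r=8, n=4):

  • {1,7}:  v_{1} + v_{7} = 0  →  sig = (2;())
  • {1,2}:  v_{1} + v_{2} = v_{6}  →  sig = (2;(1))
  • {4,5}:  v_{4} + v_{5} = v_{3}  →  sig = (2;(1))
  • {6,7}:  v_{6} + v_{7} = v_{2}  →  sig = (2;(1))
  • {0,3,6}:  v_{0} + v_{3} + v_{6} = 0  →  sig = (3;())
  • {0,2,3}:  v_{0} + v_{2} + v_{3} = v_{7}  →  sig = (3;(1))

so the primitive-relation signature multiset is
    |P|=2: 4 collections, coeffs (), (1), (1), (1)
    |P|=3: 2 collections, coeffs (), (1)


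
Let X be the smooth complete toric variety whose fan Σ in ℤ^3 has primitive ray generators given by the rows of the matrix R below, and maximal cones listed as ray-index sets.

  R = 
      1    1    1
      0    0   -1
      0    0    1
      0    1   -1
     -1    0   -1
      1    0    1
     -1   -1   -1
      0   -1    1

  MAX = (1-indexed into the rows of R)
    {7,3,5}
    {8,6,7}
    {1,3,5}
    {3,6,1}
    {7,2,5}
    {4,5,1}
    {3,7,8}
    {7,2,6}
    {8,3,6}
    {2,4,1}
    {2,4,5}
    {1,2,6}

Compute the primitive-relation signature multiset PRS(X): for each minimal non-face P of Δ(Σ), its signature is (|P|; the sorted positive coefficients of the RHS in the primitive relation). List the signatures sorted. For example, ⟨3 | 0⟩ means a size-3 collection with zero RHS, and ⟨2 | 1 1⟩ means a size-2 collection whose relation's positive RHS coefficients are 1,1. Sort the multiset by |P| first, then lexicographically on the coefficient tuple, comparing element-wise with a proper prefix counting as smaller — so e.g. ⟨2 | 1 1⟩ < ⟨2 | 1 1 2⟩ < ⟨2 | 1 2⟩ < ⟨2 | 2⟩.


Δ(Σ) — 8 vertices, 12 min non-faces:

  P = {1,7}:  v_{1} + v_{7} = 0  ⇒ sig = ⟨2 | 0⟩
  P = {2,3}:  v_{2} + v_{3} = 0  ⇒ sig = ⟨2 | 0⟩
  P = {4,8}:  v_{4} + v_{8} = 0  ⇒ sig = ⟨2 | 0⟩
  P = {5,6}:  v_{5} + v_{6} = 0  ⇒ sig = ⟨2 | 0⟩
  P = {1,8}:  v_{1} + v_{8} = v_{3} + v_{6}  ⇒ sig = ⟨2 | 1 1⟩
  P = {2,8}:  v_{2} + v_{8} = v_{6} + v_{7}  ⇒ sig = ⟨2 | 1 1⟩
  P = {3,4}:  v_{3} + v_{4} = v_{1} + v_{5}  ⇒ sig = ⟨2 | 1 1⟩
  P = {4,6}:  v_{4} + v_{6} = v_{1} + v_{2}  ⇒ sig = ⟨2 | 1 1⟩
  P = {4,7}:  v_{4} + v_{7} = v_{2} + v_{5}  ⇒ sig = ⟨2 | 1 1⟩
  P = {5,8}:  v_{5} + v_{8} = v_{3} + v_{7}  ⇒ sig = ⟨2 | 1 1⟩
  P = {1,2,5}:  v_{1} + v_{2} + v_{5} = v_{4}  ⇒ sig = ⟨3 | 1⟩
  P = {3,6,7}:  v_{3} + v_{6} + v_{7} = v_{8}  ⇒ sig = ⟨3 | 1⟩

so the primitive-relation signature multiset is
    |P|=2: 10 collections, coeffs (), (), (), (), (1,1), (1,1), (1,1), (1,1), (1,1), (1,1)
    |P|=3: 2 collections, coeffs (1), (1)


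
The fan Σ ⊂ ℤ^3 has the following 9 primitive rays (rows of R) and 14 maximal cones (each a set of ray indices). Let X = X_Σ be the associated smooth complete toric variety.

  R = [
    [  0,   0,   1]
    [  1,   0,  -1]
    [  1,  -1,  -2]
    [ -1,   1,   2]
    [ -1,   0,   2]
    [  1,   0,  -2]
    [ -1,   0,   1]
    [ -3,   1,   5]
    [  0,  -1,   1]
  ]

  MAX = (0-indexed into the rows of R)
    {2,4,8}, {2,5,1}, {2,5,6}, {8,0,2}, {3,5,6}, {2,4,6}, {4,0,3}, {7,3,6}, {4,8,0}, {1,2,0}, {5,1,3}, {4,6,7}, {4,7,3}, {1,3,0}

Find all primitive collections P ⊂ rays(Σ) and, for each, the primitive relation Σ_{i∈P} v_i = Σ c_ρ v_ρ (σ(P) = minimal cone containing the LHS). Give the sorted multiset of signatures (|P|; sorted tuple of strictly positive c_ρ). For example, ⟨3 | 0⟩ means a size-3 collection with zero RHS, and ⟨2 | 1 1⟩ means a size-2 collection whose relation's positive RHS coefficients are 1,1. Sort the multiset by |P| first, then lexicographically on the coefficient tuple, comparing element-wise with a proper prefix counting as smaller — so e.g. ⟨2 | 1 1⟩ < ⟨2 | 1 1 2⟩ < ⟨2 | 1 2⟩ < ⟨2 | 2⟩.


|primitive collections| = 17. Relations:

  P = {1,6}:  v_{1} + v_{6} = 0 ; sig = ⟨2 | 0⟩
  P = {2,3}:  v_{2} + v_{3} = 0 ; sig = ⟨2 | 0⟩
  P = {4,5}:  v_{4} + v_{5} = 0 ; sig = ⟨2 | 0⟩
  P = {0,5}:  v_{0} + v_{5} = v_{1} ; sig = ⟨2 | 1⟩
  P = {0,6}:  v_{0} + v_{6} = v_{4} ; sig = ⟨2 | 1⟩
  P = {1,4}:  v_{1} + v_{4} = v_{0} ; sig = ⟨2 | 1⟩
  P = {1,7}:  v_{1} + v_{7} = v_{3} + v_{4} ; sig = ⟨2 | 1 1⟩
  P = {2,7}:  v_{2} + v_{7} = v_{4} + v_{6} ; sig = ⟨2 | 1 1⟩
  P = {3,8}:  v_{3} + v_{8} = v_{0} + v_{4} ; sig = ⟨2 | 1 1⟩
  P = {5,7}:  v_{5} + v_{7} = v_{3} + v_{6} ; sig = ⟨2 | 1 1⟩
  P = {5,8}:  v_{5} + v_{8} = v_{0} + v_{2} ; sig = ⟨2 | 1 1⟩
  P = {0,7}:  v_{0} + v_{7} = v_{3} + 2·v_{4} ; sig = ⟨2 | 1 2⟩
  P = {1,8}:  v_{1} + v_{8} = 2·v_{0} + v_{2} ; sig = ⟨2 | 1 2⟩
  P = {6,8}:  v_{6} + v_{8} = v_{2} + 2·v_{4} ; sig = ⟨2 | 1 2⟩
  P = {7,8}:  v_{7} + v_{8} = 3·v_{4} ; sig = ⟨2 | 3⟩
  P = {0,2,4}:  v_{0} + v_{2} + v_{4} = v_{8} ; sig = ⟨3 | 1⟩
  P = {3,4,6}:  v_{3} + v_{4} + v_{6} = v_{7} ; sig = ⟨3 | 1⟩

Hence PRS(X_Σ) =
    ⟨2 | 0⟩
    ⟨2 | 0⟩
    ⟨2 | 0⟩
    ⟨2 | 1⟩
    ⟨2 | 1⟩
    ⟨2 | 1⟩
    ⟨2 | 1 1⟩
    ⟨2 | 1 1⟩
    ⟨2 | 1 1⟩
    ⟨2 | 1 1⟩
    ⟨2 | 1 1⟩
    ⟨2 | 1 2⟩
    ⟨2 | 1 2⟩
    ⟨2 | 1 2⟩
    ⟨2 | 3⟩
    ⟨3 | 1⟩
    ⟨3 | 1⟩


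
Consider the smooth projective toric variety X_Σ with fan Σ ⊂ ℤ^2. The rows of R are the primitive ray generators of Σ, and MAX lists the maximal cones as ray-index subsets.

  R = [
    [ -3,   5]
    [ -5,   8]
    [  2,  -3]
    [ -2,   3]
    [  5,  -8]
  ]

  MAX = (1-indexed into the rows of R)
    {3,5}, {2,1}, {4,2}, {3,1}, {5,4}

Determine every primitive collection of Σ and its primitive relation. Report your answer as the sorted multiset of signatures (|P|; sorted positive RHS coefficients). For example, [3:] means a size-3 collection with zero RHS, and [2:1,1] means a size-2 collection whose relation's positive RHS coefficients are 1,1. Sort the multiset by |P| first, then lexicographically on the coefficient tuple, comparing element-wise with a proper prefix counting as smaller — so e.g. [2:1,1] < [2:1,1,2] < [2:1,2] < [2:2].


The 5 primitive collections of Σ (r=5, n=2):

  P = {2,5}:  v_{2} + v_{5} = 0  ⟹  sig = [2:]
  P = {3,4}:  v_{3} + v_{4} = 0  ⟹  sig = [2:]
  P = {1,4}:  v_{1} + v_{4} = v_{2}  ⟹  sig = [2:1]
  P = {1,5}:  v_{1} + v_{5} = v_{3}  ⟹  sig = [2:1]
  P = {2,3}:  v_{2} + v_{3} = v_{1}  ⟹  sig = [2:1]

Signatures (|P|; sorted positive RHS coefficients), sorted:
    [2:]
    [2:]
    [2:1]
    [2:1]
    [2:1]


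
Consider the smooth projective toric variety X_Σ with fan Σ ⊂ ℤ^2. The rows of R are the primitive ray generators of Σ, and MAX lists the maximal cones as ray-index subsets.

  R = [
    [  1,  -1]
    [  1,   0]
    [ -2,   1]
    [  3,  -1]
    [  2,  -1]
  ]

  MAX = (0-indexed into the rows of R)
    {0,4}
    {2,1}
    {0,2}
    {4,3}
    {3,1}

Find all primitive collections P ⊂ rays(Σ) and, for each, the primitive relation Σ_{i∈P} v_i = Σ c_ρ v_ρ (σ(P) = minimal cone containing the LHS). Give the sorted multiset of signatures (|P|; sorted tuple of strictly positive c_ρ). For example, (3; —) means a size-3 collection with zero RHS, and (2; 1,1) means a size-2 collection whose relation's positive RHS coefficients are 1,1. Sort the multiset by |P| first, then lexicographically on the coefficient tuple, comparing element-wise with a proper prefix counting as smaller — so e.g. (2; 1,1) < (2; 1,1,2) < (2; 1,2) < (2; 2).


|primitive collections| = 5. Relations:

  P={2,4}:  v_{2} + v_{4} = 0 ; sig = (2; —)
  P={0,1}:  v_{0} + v_{1} = v_{4} ; sig = (2; 1)
  P={1,4}:  v_{1} + v_{4} = v_{3} ; sig = (2; 1)
  P={2,3}:  v_{2} + v_{3} = v_{1} ; sig = (2; 1)
  P={0,3}:  v_{0} + v_{3} = 2·v_{4} ; sig = (2; 2)

Sorted signature multiset PRS(X):
    |P|=2: 5 collections, coeffs (), (1), (1), (1), (2)


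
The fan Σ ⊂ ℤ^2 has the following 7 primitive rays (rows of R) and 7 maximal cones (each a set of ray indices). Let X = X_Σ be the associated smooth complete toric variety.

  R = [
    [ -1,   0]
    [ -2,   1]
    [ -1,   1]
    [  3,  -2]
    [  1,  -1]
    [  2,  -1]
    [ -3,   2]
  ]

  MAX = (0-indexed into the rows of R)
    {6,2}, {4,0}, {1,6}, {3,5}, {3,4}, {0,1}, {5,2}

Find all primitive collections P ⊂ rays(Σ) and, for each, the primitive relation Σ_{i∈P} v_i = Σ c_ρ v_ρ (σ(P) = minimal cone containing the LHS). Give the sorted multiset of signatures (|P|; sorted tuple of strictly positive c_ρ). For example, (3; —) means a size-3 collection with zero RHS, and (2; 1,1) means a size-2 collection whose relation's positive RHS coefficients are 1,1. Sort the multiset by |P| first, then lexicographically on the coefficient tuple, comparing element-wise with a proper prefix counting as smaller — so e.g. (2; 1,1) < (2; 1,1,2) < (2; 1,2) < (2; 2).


Δ(Σ) — 7 vertices, 14 min non-faces:

  • {1,5}:  v_{1} + v_{5} = 0  ⟹  sig = (2; —)
  • {2,4}:  v_{2} + v_{4} = 0  ⟹  sig = (2; —)
  • {3,6}:  v_{3} + v_{6} = 0  ⟹  sig = (2; —)
  • {0,2}:  v_{0} + v_{2} = v_{1}  ⟹  sig = (2; 1)
  • {0,5}:  v_{0} + v_{5} = v_{4}  ⟹  sig = (2; 1)
  • {1,2}:  v_{1} + v_{2} = v_{6}  ⟹  sig = (2; 1)
  • {1,3}:  v_{1} + v_{3} = v_{4}  ⟹  sig = (2; 1)
  • {1,4}:  v_{1} + v_{4} = v_{0}  ⟹  sig = (2; 1)
  • {2,3}:  v_{2} + v_{3} = v_{5}  ⟹  sig = (2; 1)
  • {4,5}:  v_{4} + v_{5} = v_{3}  ⟹  sig = (2; 1)
  • {4,6}:  v_{4} + v_{6} = v_{1}  ⟹  sig = (2; 1)
  • {5,6}:  v_{5} + v_{6} = v_{2}  ⟹  sig = (2; 1)
  • {0,3}:  v_{0} + v_{3} = 2·v_{4}  ⟹  sig = (2; 2)
  • {0,6}:  v_{0} + v_{6} = 2·v_{1}  ⟹  sig = (2; 2)

Signatures (|P|; sorted positive RHS coefficients), sorted:
[(2; —), (2; —), (2; —), (2; 1), (2; 1), (2; 1), (2; 1), (2; 1), (2; 1), (2; 1), (2; 1), (2; 1), (2; 2), (2; 2)]


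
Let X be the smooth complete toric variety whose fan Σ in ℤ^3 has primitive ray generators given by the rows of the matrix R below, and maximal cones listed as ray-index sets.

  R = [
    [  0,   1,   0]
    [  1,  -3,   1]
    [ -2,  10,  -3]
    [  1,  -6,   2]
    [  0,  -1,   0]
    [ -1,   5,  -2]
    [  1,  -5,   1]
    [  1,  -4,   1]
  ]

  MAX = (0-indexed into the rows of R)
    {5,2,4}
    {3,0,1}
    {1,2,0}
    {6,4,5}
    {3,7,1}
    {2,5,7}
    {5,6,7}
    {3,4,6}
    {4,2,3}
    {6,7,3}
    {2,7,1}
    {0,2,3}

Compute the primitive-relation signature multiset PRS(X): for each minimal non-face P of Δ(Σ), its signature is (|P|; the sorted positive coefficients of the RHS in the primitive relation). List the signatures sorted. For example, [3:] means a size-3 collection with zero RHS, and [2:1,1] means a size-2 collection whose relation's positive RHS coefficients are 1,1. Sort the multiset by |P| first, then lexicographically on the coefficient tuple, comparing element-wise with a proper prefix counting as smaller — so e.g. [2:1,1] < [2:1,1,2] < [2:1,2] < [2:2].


The 12 primitive collections of Σ (r=8, n=3):

  • {0,4}:  v_{0} + v_{4} = 0 — sig = [2:]
  • {0,6}:  v_{0} + v_{6} = v_{7} — sig = [2:1]
  • {0,7}:  v_{0} + v_{7} = v_{1} — sig = [2:1]
  • {1,4}:  v_{1} + v_{4} = v_{7} — sig = [2:1]
  • {2,6}:  v_{2} + v_{6} = v_{5} — sig = [2:1]
  • {3,5}:  v_{3} + v_{5} = v_{4} — sig = [2:1]
  • {4,7}:  v_{4} + v_{7} = v_{6} — sig = [2:1]
  • {0,5}:  v_{0} + v_{5} = v_{2} + v_{7} — sig = [2:1,1]
  • {1,5}:  v_{1} + v_{5} = v_{2} + 2·v_{7} — sig = [2:1,2]
  • {1,6}:  v_{1} + v_{6} = 2·v_{7} — sig = [2:2]
  • {2,3,7}:  v_{2} + v_{3} + v_{7} = 0 — sig = [3:]
  • {1,2,3}:  v_{1} + v_{2} + v_{3} = v_{0} — sig = [3:1]

Sorted signature multiset PRS(X):
[[2:], [2:1], [2:1], [2:1], [2:1], [2:1], [2:1], [2:1,1], [2:1,2], [2:2], [3:], [3:1]]


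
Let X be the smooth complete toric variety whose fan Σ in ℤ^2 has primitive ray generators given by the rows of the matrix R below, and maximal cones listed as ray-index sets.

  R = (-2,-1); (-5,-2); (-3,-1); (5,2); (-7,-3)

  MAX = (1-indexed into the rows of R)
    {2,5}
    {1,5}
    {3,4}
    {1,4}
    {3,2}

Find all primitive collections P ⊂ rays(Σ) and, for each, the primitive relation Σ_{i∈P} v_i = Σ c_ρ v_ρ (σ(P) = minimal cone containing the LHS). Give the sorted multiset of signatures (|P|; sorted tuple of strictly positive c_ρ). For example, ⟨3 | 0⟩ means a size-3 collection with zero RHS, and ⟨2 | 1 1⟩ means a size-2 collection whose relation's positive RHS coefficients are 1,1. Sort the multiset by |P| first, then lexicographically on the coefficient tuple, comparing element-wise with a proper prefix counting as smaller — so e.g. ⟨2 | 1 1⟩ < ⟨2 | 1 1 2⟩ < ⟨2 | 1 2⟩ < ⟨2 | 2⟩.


Σ has 5 primitive collections:

  P={2,4}:  v_{2} + v_{4} = 0 ; sig = ⟨2 | 0⟩
  P={1,2}:  v_{1} + v_{2} = v_{5} ; sig = ⟨2 | 1⟩
  P={1,3}:  v_{1} + v_{3} = v_{2} ; sig = ⟨2 | 1⟩
  P={4,5}:  v_{4} + v_{5} = v_{1} ; sig = ⟨2 | 1⟩
  P={3,5}:  v_{3} + v_{5} = 2·v_{2} ; sig = ⟨2 | 2⟩

so the primitive-relation signature multiset is
[⟨2 | 0⟩, ⟨2 | 1⟩, ⟨2 | 1⟩, ⟨2 | 1⟩, ⟨2 | 2⟩]


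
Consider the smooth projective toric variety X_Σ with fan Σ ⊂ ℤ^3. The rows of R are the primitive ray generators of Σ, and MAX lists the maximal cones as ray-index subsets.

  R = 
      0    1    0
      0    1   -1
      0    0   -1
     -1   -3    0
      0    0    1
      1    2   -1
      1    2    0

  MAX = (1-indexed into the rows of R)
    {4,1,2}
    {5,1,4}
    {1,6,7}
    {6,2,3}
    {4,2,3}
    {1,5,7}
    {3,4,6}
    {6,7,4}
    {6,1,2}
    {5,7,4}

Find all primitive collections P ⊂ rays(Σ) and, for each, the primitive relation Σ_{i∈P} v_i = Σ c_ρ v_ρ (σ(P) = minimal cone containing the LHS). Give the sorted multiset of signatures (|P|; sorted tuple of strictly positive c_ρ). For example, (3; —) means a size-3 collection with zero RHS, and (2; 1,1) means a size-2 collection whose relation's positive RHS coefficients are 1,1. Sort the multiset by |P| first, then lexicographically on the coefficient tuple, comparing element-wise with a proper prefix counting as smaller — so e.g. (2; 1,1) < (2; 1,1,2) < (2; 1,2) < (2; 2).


9 collections generate NE(X_Σ); each relation:

  P = {3,5}:  v_{3} + v_{5} = 0  so sig = (2; —)
  P = {1,3}:  v_{1} + v_{3} = v_{2}  so sig = (2; 1)
  P = {2,5}:  v_{2} + v_{5} = v_{1}  so sig = (2; 1)
  P = {3,7}:  v_{3} + v_{7} = v_{6}  so sig = (2; 1)
  P = {5,6}:  v_{5} + v_{6} = v_{7}  so sig = (2; 1)
  P = {2,7}:  v_{2} + v_{7} = v_{1} + v_{6}  so sig = (2; 1,1)
  P = {1,4,7}:  v_{1} + v_{4} + v_{7} = 0  so sig = (3; —)
  P = {1,4,6}:  v_{1} + v_{4} + v_{6} = v_{3}  so sig = (3; 1)
  P = {2,4,6}:  v_{2} + v_{4} + v_{6} = 2·v_{3}  so sig = (3; 2)

Hence PRS(X_Σ) =
    (2; —)
    (2; 1)
    (2; 1)
    (2; 1)
    (2; 1)
    (2; 1,1)
    (3; —)
    (3; 1)
    (3; 2)


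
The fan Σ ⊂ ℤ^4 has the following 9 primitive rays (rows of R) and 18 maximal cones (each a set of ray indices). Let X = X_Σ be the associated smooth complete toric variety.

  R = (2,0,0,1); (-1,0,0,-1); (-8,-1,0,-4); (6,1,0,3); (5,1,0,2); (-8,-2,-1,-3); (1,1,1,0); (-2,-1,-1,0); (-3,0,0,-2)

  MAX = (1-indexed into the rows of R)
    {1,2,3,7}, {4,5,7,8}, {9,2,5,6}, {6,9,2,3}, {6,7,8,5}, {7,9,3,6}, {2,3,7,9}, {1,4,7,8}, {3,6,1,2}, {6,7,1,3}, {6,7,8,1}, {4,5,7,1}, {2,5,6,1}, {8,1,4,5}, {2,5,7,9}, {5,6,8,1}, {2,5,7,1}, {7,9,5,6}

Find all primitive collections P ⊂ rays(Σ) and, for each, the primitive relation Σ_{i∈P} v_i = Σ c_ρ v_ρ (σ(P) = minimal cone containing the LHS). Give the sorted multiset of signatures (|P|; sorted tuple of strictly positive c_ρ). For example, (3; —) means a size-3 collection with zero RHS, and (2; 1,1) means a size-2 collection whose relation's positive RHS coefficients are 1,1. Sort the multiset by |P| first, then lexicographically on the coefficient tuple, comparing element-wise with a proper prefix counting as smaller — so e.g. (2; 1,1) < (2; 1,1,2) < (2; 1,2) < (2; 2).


Minimal non-faces — 12 found among 9 rays, 18 max cones:

  P={1,9}:  v_{1} + v_{9} = v_{2} ; sig = (2; 1)
  P={2,4}:  v_{2} + v_{4} = v_{5} ; sig = (2; 1)
  P={3,5}:  v_{3} + v_{5} = v_{9} ; sig = (2; 1)
  P={4,6}:  v_{4} + v_{6} = v_{8} ; sig = (2; 1)
  P={2,8}:  v_{2} + v_{8} = v_{5} + v_{6} ; sig = (2; 1,1)
  P={3,4}:  v_{3} + v_{4} = v_{5} + v_{6} + v_{7} ; sig = (2; 1,1,1)
  P={3,8}:  v_{3} + v_{8} = v_{5} + 2·v_{6} + v_{7} ; sig = (2; 1,1,2)
  P={4,9}:  v_{4} + v_{9} = 2·v_{5} + v_{6} + v_{7} ; sig = (2; 1,1,2)
  P={8,9}:  v_{8} + v_{9} = 2·v_{5} + 2·v_{6} + v_{7} ; sig = (2; 1,2,2)
  P={2,6,7}:  v_{2} + v_{6} + v_{7} = v_{3} ; sig = (3; 1)
  P={1,5,6,7}:  v_{1} + v_{5} + v_{6} + v_{7} = 0 ; sig = (4; —)
  P={1,5,7,8}:  v_{1} + v_{5} + v_{7} + v_{8} = v_{4} ; sig = (4; 1)

Signatures (|P|; sorted positive RHS coefficients), sorted:
    |P|=2: 9 collections, coeffs (1), (1), (1), (1), (1,1), (1,1,1), (1,1,2), (1,1,2), (1,2,2)
    |P|=3: 1 collection, coeffs (1)
    |P|=4: 2 collections, coeffs (), (1)


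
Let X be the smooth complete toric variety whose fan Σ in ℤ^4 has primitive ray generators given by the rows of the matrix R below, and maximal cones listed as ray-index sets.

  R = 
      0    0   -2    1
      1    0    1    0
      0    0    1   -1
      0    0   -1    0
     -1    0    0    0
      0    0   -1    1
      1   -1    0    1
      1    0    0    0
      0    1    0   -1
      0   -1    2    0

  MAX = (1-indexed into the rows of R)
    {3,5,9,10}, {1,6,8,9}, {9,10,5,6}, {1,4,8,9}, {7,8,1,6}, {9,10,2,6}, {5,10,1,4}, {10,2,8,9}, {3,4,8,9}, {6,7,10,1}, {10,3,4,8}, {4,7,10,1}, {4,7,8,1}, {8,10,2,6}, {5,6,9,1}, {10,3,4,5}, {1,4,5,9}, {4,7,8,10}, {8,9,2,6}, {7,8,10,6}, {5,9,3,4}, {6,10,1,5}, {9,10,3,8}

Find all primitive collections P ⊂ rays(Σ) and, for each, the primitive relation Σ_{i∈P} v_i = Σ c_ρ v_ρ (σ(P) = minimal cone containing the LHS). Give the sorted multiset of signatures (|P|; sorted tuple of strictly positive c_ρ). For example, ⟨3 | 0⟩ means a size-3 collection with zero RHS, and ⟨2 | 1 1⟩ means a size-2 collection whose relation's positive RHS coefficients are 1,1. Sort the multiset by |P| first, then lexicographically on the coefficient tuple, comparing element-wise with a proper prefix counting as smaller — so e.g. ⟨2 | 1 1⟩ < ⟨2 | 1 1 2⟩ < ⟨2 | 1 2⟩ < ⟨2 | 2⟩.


Minimal non-faces — 16 found among 10 rays, 23 max cones:

  {3,6}:  v_{3} + v_{6} = 0 — sig = ⟨2 | 0⟩
  {5,8}:  v_{5} + v_{8} = 0 — sig = ⟨2 | 0⟩
  {1,3}:  v_{1} + v_{3} = v_{4} — sig = ⟨2 | 1⟩
  {2,4}:  v_{2} + v_{4} = v_{8} — sig = ⟨2 | 1⟩
  {4,6}:  v_{4} + v_{6} = v_{1} — sig = ⟨2 | 1⟩
  {7,9}:  v_{7} + v_{9} = v_{8} — sig = ⟨2 | 1⟩
  {1,2}:  v_{1} + v_{2} = v_{6} + v_{8} — sig = ⟨2 | 1 1⟩
  {5,7}:  v_{5} + v_{7} = v_{1} + v_{10} — sig = ⟨2 | 1 1⟩
  {2,3}:  v_{2} + v_{3} = v_{8} + v_{9} + v_{10} — sig = ⟨2 | 1 1 1⟩
  {2,5}:  v_{2} + v_{5} = v_{6} + v_{9} + v_{10} — sig = ⟨2 | 1 1 1⟩
  {3,7}:  v_{3} + v_{7} = v_{4} + v_{8} + v_{10} — sig = ⟨2 | 1 1 1⟩
  {2,7}:  v_{2} + v_{7} = v_{6} + 2·v_{8} + v_{10} — sig = ⟨2 | 1 1 2⟩
  {1,9,10}:  v_{1} + v_{9} + v_{10} = 0 — sig = ⟨3 | 0⟩
  {1,8,10}:  v_{1} + v_{8} + v_{10} = v_{7} — sig = ⟨3 | 1⟩
  {4,9,10}:  v_{4} + v_{9} + v_{10} = v_{3} — sig = ⟨3 | 1⟩
  {6,8,9,10}:  v_{6} + v_{8} + v_{9} + v_{10} = v_{2} — sig = ⟨4 | 1⟩

so the primitive-relation signature multiset is
[⟨2 | 0⟩, ⟨2 | 0⟩, ⟨2 | 1⟩, ⟨2 | 1⟩, ⟨2 | 1⟩, ⟨2 | 1⟩, ⟨2 | 1 1⟩, ⟨2 | 1 1⟩, ⟨2 | 1 1 1⟩, ⟨2 | 1 1 1⟩, ⟨2 | 1 1 1⟩, ⟨2 | 1 1 2⟩, ⟨3 | 0⟩, ⟨3 | 1⟩, ⟨3 | 1⟩, ⟨4 | 1⟩]


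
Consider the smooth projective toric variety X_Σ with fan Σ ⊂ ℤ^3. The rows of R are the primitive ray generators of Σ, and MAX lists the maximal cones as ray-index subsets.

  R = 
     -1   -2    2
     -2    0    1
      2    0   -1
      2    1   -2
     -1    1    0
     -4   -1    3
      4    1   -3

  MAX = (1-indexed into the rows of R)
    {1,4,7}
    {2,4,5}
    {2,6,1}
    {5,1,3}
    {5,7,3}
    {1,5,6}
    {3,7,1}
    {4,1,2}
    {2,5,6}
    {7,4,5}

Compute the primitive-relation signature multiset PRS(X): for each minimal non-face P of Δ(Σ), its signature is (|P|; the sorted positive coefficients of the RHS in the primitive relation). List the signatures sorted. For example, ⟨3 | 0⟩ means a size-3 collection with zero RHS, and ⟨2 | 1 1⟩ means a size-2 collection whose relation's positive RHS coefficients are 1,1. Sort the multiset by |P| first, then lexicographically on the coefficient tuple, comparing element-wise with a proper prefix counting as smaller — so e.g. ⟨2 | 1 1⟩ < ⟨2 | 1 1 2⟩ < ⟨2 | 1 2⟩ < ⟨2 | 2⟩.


9 minimal non-faces of Δ(Σ) (on 7 rays):

  P={2,3}:  v_{2} + v_{3} = 0  ⇒ sig = ⟨2 | 0⟩
  P={6,7}:  v_{6} + v_{7} = 0  ⇒ sig = ⟨2 | 0⟩
  P={2,7}:  v_{2} + v_{7} = v_{4}  ⇒ sig = ⟨2 | 1⟩
  P={3,4}:  v_{3} + v_{4} = v_{7}  ⇒ sig = ⟨2 | 1⟩
  P={4,6}:  v_{4} + v_{6} = v_{2}  ⇒ sig = ⟨2 | 1⟩
  P={3,6}:  v_{3} + v_{6} = v_{1} + v_{5}  ⇒ sig = ⟨2 | 1 1⟩
  P={1,4,5}:  v_{1} + v_{4} + v_{5} = 0  ⇒ sig = ⟨3 | 0⟩
  P={1,2,5}:  v_{1} + v_{2} + v_{5} = v_{6}  ⇒ sig = ⟨3 | 1⟩
  P={1,5,7}:  v_{1} + v_{5} + v_{7} = v_{3}  ⇒ sig = ⟨3 | 1⟩

Signatures (|P|; sorted positive RHS coefficients), sorted:
{ ⟨2 | 0⟩ ×2,  ⟨2 | 1⟩ ×3,  ⟨2 | 1 1⟩,  ⟨3 | 0⟩,  ⟨3 | 1⟩ ×2 }


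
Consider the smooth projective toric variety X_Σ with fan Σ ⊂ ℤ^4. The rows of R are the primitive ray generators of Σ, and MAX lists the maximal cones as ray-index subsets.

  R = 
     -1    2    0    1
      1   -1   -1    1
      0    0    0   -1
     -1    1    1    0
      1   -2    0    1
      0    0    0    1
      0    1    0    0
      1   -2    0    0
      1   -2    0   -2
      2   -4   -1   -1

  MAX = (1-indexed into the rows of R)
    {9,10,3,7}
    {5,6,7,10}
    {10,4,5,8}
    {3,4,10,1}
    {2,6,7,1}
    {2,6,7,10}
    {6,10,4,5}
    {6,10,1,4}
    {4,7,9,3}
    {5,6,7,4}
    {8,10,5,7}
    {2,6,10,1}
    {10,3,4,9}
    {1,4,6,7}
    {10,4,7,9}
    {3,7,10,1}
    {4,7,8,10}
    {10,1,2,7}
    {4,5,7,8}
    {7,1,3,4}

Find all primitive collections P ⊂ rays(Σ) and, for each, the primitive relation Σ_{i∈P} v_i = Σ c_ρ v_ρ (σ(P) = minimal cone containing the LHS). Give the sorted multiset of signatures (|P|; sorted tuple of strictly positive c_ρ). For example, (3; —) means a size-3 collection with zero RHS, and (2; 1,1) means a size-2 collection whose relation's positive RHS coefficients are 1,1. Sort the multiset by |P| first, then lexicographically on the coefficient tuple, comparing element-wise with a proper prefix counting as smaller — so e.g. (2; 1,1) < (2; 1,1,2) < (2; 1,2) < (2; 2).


The 20 primitive collections of Σ (r=10, n=4):

  • {3,6}:  v_{3} + v_{6} = 0  so sig = (2; —)
  • {1,8}:  v_{1} + v_{8} = v_{6}  so sig = (2; 1)
  • {1,9}:  v_{1} + v_{9} = v_{3}  so sig = (2; 1)
  • {2,4}:  v_{2} + v_{4} = v_{6}  so sig = (2; 1)
  • {3,5}:  v_{3} + v_{5} = v_{8}  so sig = (2; 1)
  • {6,8}:  v_{6} + v_{8} = v_{5}  so sig = (2; 1)
  • {2,9}:  v_{2} + v_{9} = v_{7} + v_{10}  so sig = (2; 1,1)
  • {2,3}:  v_{2} + v_{3} = v_{1} + v_{7} + v_{10}  so sig = (2; 1,1,1)
  • {3,8}:  v_{3} + v_{8} = v_{4} + v_{7} + v_{10}  so sig = (2; 1,1,1)
  • {6,9}:  v_{6} + v_{9} = v_{4} + v_{7} + v_{10}  so sig = (2; 1,1,1)
  • {5,9}:  v_{5} + v_{9} = v_{4} + v_{7} + v_{8} + v_{10}  so sig = (2; 1,1,1,1)
  • {2,8}:  v_{2} + v_{8} = 2·v_{6} + v_{7} + v_{10}  so sig = (2; 1,1,2)
  • {2,5}:  v_{2} + v_{5} = 3·v_{6} + v_{7} + v_{10}  so sig = (2; 1,1,3)
  • {1,5}:  v_{1} + v_{5} = 2·v_{6}  so sig = (2; 2)
  • {8,9}:  v_{8} + v_{9} = 2·v_{4} + 2·v_{7} + 2·v_{10}  so sig = (2; 2,2,2)
  • {1,4,7,10}:  v_{1} + v_{4} + v_{7} + v_{10} = 0  so sig = (4; —)
  • {1,6,7,10}:  v_{1} + v_{6} + v_{7} + v_{10} = v_{2}  so sig = (4; 1)
  • {3,4,7,10}:  v_{3} + v_{4} + v_{7} + v_{10} = v_{9}  so sig = (4; 1)
  • {4,6,7,10}:  v_{4} + v_{6} + v_{7} + v_{10} = v_{8}  so sig = (4; 1)
  • {4,5,7,10}:  v_{4} + v_{5} + v_{7} + v_{10} = 2·v_{8}  so sig = (4; 2)

so the primitive-relation signature multiset is
    |P|=2: 15 collections, coeffs (), (1), (1), (1), (1), (1), (1,1), (1,1,1), (1,1,1), (1,1,1), (1,1,1,1), (1,1,2), (1,1,3), (2), (2,2,2)
    |P|=4: 5 collections, coeffs (), (1), (1), (1), (2)


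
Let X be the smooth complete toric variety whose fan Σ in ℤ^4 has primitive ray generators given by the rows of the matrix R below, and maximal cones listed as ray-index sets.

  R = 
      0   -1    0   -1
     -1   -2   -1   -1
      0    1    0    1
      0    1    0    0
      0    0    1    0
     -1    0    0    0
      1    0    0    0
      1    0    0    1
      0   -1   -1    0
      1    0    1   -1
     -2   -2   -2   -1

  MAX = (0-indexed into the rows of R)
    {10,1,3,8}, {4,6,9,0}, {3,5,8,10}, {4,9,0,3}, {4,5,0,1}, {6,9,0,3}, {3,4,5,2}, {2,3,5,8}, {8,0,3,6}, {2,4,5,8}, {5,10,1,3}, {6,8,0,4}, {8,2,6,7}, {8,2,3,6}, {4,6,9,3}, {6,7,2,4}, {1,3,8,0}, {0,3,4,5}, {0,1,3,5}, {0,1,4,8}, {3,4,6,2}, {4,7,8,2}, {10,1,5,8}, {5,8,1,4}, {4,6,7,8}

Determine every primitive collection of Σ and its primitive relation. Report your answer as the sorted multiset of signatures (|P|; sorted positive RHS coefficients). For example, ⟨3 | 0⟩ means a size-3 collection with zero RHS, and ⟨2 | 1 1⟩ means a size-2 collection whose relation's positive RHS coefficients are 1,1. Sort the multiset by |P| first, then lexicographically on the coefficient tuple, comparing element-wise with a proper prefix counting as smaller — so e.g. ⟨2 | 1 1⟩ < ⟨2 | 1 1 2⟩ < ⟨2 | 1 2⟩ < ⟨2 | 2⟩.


Minimal non-faces — 25 found among 11 rays, 25 max cones:

  P={0,2}:  v_{0} + v_{2} = 0  ⟹  sig = ⟨2 | 0⟩
  P={5,6}:  v_{5} + v_{6} = 0  ⟹  sig = ⟨2 | 0⟩
  P={1,2}:  v_{1} + v_{2} = v_{5} + v_{8}  ⟹  sig = ⟨2 | 1 1⟩
  P={1,6}:  v_{1} + v_{6} = v_{0} + v_{8}  ⟹  sig = ⟨2 | 1 1⟩
  P={3,7}:  v_{3} + v_{7} = v_{2} + v_{6}  ⟹  sig = ⟨2 | 1 1⟩
  P={4,10}:  v_{4} + v_{10} = v_{1} + v_{5}  ⟹  sig = ⟨2 | 1 1⟩
  P={8,9}:  v_{8} + v_{9} = v_{0} + v_{6}  ⟹  sig = ⟨2 | 1 1⟩
  P={0,7}:  v_{0} + v_{7} = v_{4} + v_{6} + v_{8}  ⟹  sig = ⟨2 | 1 1 1⟩
  P={2,9}:  v_{2} + v_{9} = v_{3} + v_{4} + v_{6}  ⟹  sig = ⟨2 | 1 1 1⟩
  P={5,7}:  v_{5} + v_{7} = v_{2} + v_{4} + v_{8}  ⟹  sig = ⟨2 | 1 1 1⟩
  P={5,9}:  v_{5} + v_{9} = v_{0} + v_{3} + v_{4}  ⟹  sig = ⟨2 | 1 1 1⟩
  P={6,10}:  v_{6} + v_{10} = v_{1} + v_{3} + v_{8}  ⟹  sig = ⟨2 | 1 1 1⟩
  P={9,10}:  v_{9} + v_{10} = v_{0} + v_{1} + v_{3}  ⟹  sig = ⟨2 | 1 1 1⟩
  P={0,10}:  v_{0} + v_{10} = 2·v_{1} + v_{3}  ⟹  sig = ⟨2 | 1 2⟩
  P={1,7}:  v_{1} + v_{7} = v_{4} + 2·v_{8}  ⟹  sig = ⟨2 | 1 2⟩
  P={7,9}:  v_{7} + v_{9} = v_{4} + 2·v_{6}  ⟹  sig = ⟨2 | 1 2⟩
  P={7,10}:  v_{7} + v_{10} = v_{5} + 2·v_{8}  ⟹  sig = ⟨2 | 1 2⟩
  P={2,10}:  v_{2} + v_{10} = v_{3} + 2·v_{5} + 2·v_{8}  ⟹  sig = ⟨2 | 1 2 2⟩
  P={1,9}:  v_{1} + v_{9} = 2·v_{0}  ⟹  sig = ⟨2 | 2⟩
  P={3,4,8}:  v_{3} + v_{4} + v_{8} = 0  ⟹  sig = ⟨3 | 0⟩
  P={0,5,8}:  v_{0} + v_{5} + v_{8} = v_{1}  ⟹  sig = ⟨3 | 1⟩
  P={1,3,4}:  v_{1} + v_{3} + v_{4} = v_{0} + v_{5}  ⟹  sig = ⟨3 | 1 1⟩
  P={0,3,4,6}:  v_{0} + v_{3} + v_{4} + v_{6} = v_{9}  ⟹  sig = ⟨4 | 1⟩
  P={1,3,5,8}:  v_{1} + v_{3} + v_{5} + v_{8} = v_{10}  ⟹  sig = ⟨4 | 1⟩
  P={2,4,6,8}:  v_{2} + v_{4} + v_{6} + v_{8} = v_{7}  ⟹  sig = ⟨4 | 1⟩

Hence PRS(X_Σ) =
    ⟨2 | 0⟩
    ⟨2 | 0⟩
    ⟨2 | 1 1⟩
    ⟨2 | 1 1⟩
    ⟨2 | 1 1⟩
    ⟨2 | 1 1⟩
    ⟨2 | 1 1⟩
    ⟨2 | 1 1 1⟩
    ⟨2 | 1 1 1⟩
    ⟨2 | 1 1 1⟩
    ⟨2 | 1 1 1⟩
    ⟨2 | 1 1 1⟩
    ⟨2 | 1 1 1⟩
    ⟨2 | 1 2⟩
    ⟨2 | 1 2⟩
    ⟨2 | 1 2⟩
    ⟨2 | 1 2⟩
    ⟨2 | 1 2 2⟩
    ⟨2 | 2⟩
    ⟨3 | 0⟩
    ⟨3 | 1⟩
    ⟨3 | 1 1⟩
    ⟨4 | 1⟩
    ⟨4 | 1⟩
    ⟨4 | 1⟩


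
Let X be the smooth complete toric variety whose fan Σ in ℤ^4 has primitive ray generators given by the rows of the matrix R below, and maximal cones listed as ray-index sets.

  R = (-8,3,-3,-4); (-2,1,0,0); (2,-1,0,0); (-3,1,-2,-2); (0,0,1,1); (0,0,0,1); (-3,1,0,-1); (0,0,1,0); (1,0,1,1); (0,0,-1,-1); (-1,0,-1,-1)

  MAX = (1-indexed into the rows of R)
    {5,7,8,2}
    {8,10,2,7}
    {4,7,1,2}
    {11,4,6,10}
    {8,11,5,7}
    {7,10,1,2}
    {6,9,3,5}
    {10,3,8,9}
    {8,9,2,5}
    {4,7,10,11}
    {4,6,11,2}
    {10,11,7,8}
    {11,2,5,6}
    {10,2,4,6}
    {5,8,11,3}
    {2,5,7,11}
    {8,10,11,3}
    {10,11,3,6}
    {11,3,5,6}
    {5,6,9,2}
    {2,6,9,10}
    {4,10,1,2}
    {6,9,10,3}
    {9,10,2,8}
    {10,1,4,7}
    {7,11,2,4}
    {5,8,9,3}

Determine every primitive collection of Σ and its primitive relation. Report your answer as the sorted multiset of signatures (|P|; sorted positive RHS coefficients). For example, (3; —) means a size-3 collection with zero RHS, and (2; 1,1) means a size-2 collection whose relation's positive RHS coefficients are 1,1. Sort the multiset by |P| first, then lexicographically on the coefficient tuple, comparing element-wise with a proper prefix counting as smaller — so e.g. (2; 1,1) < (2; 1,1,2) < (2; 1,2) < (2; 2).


|primitive collections| = 20. Relations:

  • {2,3}:  v_{2} + v_{3} = 0 — sig = (2; —)
  • {5,10}:  v_{5} + v_{10} = 0 — sig = (2; —)
  • {9,11}:  v_{9} + v_{11} = 0 — sig = (2; —)
  • {6,8}:  v_{6} + v_{8} = v_{5} — sig = (2; 1)
  • {3,4}:  v_{3} + v_{4} = v_{10} + v_{11} — sig = (2; 1,1)
  • {3,7}:  v_{3} + v_{7} = v_{8} + v_{11} — sig = (2; 1,1)
  • {4,5}:  v_{4} + v_{5} = v_{2} + v_{11} — sig = (2; 1,1)
  • {4,8}:  v_{4} + v_{8} = v_{7} + v_{10} — sig = (2; 1,1)
  • {4,9}:  v_{4} + v_{9} = v_{2} + v_{10} — sig = (2; 1,1)
  • {7,9}:  v_{7} + v_{9} = v_{2} + v_{8} — sig = (2; 1,1)
  • {1,3}:  v_{1} + v_{3} = v_{4} + v_{7} + v_{10} — sig = (2; 1,1,1)
  • {1,5}:  v_{1} + v_{5} = v_{2} + v_{4} + v_{7} — sig = (2; 1,1,1)
  • {6,7}:  v_{6} + v_{7} = v_{2} + v_{5} + v_{11} — sig = (2; 1,1,1)
  • {1,6}:  v_{1} + v_{6} = 2·v_{2} + v_{4} + v_{11} — sig = (2; 1,1,2)
  • {1,11}:  v_{1} + v_{11} = 2·v_{4} + v_{7} — sig = (2; 1,2)
  • {1,8}:  v_{1} + v_{8} = v_{2} + 2·v_{7} + 2·v_{10} — sig = (2; 1,2,2)
  • {1,9}:  v_{1} + v_{9} = 2·v_{2} + v_{7} + 2·v_{10} — sig = (2; 1,2,2)
  • {2,8,11}:  v_{2} + v_{8} + v_{11} = v_{7} — sig = (3; 1)
  • {2,10,11}:  v_{2} + v_{10} + v_{11} = v_{4} — sig = (3; 1)
  • {2,4,7,10}:  v_{2} + v_{4} + v_{7} + v_{10} = v_{1} — sig = (4; 1)

so the primitive-relation signature multiset is
{ (2; —) ×3,  (2; 1),  (2; 1,1) ×6,  (2; 1,1,1) ×3,  (2; 1,1,2),  (2; 1,2),  (2; 1,2,2) ×2,  (3; 1) ×2,  (4; 1) }
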